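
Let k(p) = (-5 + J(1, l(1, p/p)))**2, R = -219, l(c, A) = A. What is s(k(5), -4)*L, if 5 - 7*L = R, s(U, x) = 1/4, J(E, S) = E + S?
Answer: 8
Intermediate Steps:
k(p) = 9 (k(p) = (-5 + (1 + p/p))**2 = (-5 + (1 + 1))**2 = (-5 + 2)**2 = (-3)**2 = 9)
s(U, x) = 1/4
L = 32 (L = 5/7 - 1/7*(-219) = 5/7 + 219/7 = 32)
s(k(5), -4)*L = (1/4)*32 = 8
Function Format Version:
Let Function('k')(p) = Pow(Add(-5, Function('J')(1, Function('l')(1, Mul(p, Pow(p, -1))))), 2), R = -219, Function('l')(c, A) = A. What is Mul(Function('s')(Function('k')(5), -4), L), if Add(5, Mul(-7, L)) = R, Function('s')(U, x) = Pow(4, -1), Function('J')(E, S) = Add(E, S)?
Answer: 8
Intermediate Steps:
Function('k')(p) = 9 (Function('k')(p) = Pow(Add(-5, Add(1, Mul(p, Pow(p, -1)))), 2) = Pow(Add(-5, Add(1, 1)), 2) = Pow(Add(-5, 2), 2) = Pow(-3, 2) = 9)
Function('s')(U, x) = Rational(1, 4)
L = 32 (L = Add(Rational(5, 7), Mul(Rational(-1, 7), -219)) = Add(Rational(5, 7), Rational(219, 7)) = 32)
Mul(Function('s')(Function('k')(5), -4), L) = Mul(Rational(1, 4), 32) = 8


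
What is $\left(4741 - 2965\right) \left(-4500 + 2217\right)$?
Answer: $-4054608$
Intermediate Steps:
$\left(4741 - 2965\right) \left(-4500 + 2217\right) = 1776 \left(-2283\right) = -4054608$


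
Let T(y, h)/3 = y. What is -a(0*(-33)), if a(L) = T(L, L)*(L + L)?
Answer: 0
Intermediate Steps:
T(y, h) = 3*y
a(L) = 6*L² (a(L) = (3*L)*(L + L) = (3*L)*(2*L) = 6*L²)
-a(0*(-33)) = -6*(0*(-33))² = -6*0² = -6*0 = -1*0 = 0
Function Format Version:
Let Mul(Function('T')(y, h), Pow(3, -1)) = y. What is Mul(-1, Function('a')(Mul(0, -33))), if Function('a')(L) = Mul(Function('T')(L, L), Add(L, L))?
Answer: 0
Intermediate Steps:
Function('T')(y, h) = Mul(3, y)
Function('a')(L) = Mul(6, Pow(L, 2)) (Function('a')(L) = Mul(Mul(3, L), Add(L, L)) = Mul(Mul(3, L), Mul(2, L)) = Mul(6, Pow(L, 2)))
Mul(-1, Function('a')(Mul(0, -33))) = Mul(-1, Mul(6, Pow(Mul(0, -33), 2))) = Mul(-1, Mul(6, Pow(0, 2))) = Mul(-1, Mul(6, 0)) = Mul(-1, 0) = 0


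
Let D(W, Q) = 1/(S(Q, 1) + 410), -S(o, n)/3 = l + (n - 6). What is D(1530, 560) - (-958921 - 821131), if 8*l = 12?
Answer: 1497023734/841 ≈ 1.7801e+6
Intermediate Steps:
l = 3/2 (l = (1/8)*12 = 3/2 ≈ 1.5000)
S(o, n) = 27/2 - 3*n (S(o, n) = -3*(3/2 + (n - 6)) = -3*(3/2 + (-6 + n)) = -3*(-9/2 + n) = 27/2 - 3*n)
D(W, Q) = 2/841 (D(W, Q) = 1/((27/2 - 3*1) + 410) = 1/((27/2 - 3) + 410) = 1/(21/2 + 410) = 1/(841/2) = 2/841)
D(1530, 560) - (-958921 - 821131) = 2/841 - (-958921 - 821131) = 2/841 - 1*(-1780052) = 2/841 + 1780052 = 1497023734/841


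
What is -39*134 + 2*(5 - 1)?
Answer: -5218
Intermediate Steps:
-39*134 + 2*(5 - 1) = -5226 + 2*4 = -5226 + 8 = -5218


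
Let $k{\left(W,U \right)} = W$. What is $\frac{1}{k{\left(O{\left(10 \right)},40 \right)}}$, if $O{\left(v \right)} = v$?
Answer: $\frac{1}{10} \approx 0.1$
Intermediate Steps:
$\frac{1}{k{\left(O{\left(10 \right)},40 \right)}} = \frac{1}{10}$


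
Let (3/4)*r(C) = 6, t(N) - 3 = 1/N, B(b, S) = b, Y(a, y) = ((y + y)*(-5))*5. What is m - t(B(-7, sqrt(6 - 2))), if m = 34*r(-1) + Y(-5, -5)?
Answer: 3634/7 ≈ 519.14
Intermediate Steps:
Y(a, y) = -50*y (Y(a, y) = ((2*y)*(-5))*5 = -10*y*5 = -50*y)
t(N) = 3 + 1/N
r(C) = 8 (r(C) = (4/3)*6 = 8)
m = 522 (m = 34*8 - 50*(-5) = 272 + 250 = 522)
m - t(B(-7, sqrt(6 - 2))) = 522 - (3 + 1/(-7)) = 522 - (3 - 1/7) = 522 - 1*20/7 = 522 - 20/7 = 3634/7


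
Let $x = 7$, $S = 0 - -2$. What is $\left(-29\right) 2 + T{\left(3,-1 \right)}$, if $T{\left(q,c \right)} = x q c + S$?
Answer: $-77$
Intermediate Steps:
$S = 2$ ($S = 0 + 2 = 2$)
$T{\left(q,c \right)} = 2 + 7 c q$ ($T{\left(q,c \right)} = 7 q c + 2 = 7 c q + 2 = 2 + 7 c q$)
$\left(-29\right) 2 + T{\left(3,-1 \right)} = \left(-29\right) 2 + \left(2 + 7 \left(-1\right) 3\right) = -58 + \left(2 - 21\right) = -58 - 19 = -77$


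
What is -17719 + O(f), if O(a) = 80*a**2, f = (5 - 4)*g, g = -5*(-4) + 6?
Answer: 36361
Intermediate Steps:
g = 26 (g = 20 + 6 = 26)
f = 26 (f = (5 - 4)*26 = 1*26 = 26)
-17719 + O(f) = -17719 + 80*26**2 = -17719 + 80*676 = -17719 + 54080 = 36361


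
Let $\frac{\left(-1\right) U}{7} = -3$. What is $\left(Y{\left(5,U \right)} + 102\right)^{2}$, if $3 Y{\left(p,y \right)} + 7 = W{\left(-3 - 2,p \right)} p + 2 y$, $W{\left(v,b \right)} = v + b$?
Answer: $\frac{116281}{9} \approx 12920.0$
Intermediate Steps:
$U = 21$ ($U = \left(-7\right) \left(-3\right) = 21$)
$W{\left(v,b \right)} = b + v$
$Y{\left(p,y \right)} = - \frac{7}{3} + \frac{2 y}{3} + \frac{p \left(-5 + p\right)}{3}$ ($Y{\left(p,y \right)} = - \frac{7}{3} + \frac{\left(p - 5\right) p + 2 y}{3} = - \frac{7}{3} + \frac{\left(-5 + p\right) p + 2 y}{3} = - \frac{7}{3} + \frac{p \left(-5 + p\right) + 2 y}{3} = - \frac{7}{3} + \frac{2 y + p \left(-5 + p\right)}{3} = - \frac{7}{3} + \left(\frac{2 y}{3} + \frac{p \left(-5 + p\right)}{3}\right) = - \frac{7}{3} + \frac{2 y}{3} + \frac{p \left(-5 + p\right)}{3}$)
$\left(Y{\left(5,U \right)} + 102\right)^{2} = \left(\left(- \frac{7}{3} + \frac{2}{3} \cdot 21 + \frac{1}{3} \cdot 5 \left(-5 + 5\right)\right) + 102\right)^{2} = \left(\left(- \frac{7}{3} + 14 + \frac{1}{3} \cdot 5 \cdot 0\right) + 102\right)^{2} = \left(\left(- \frac{7}{3} + 14 + 0\right) + 102\right)^{2} = \left(\frac{35}{3} + 102\right)^{2} = \left(\frac{341}{3}\right)^{2} = \frac{116281}{9}$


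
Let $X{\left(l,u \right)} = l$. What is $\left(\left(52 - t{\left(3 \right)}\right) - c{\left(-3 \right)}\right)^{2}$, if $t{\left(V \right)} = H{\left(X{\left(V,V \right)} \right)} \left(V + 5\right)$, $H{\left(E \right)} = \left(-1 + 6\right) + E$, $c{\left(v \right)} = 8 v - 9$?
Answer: $441$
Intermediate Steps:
$c{\left(v \right)} = -9 + 8 v$
$H{\left(E \right)} = 5 + E$
$t{\left(V \right)} = \left(5 + V\right)^{2}$ ($t{\left(V \right)} = \left(5 + V\right) \left(V + 5\right) = \left(5 + V\right) \left(5 + V\right) = \left(5 + V\right)^{2}$)
$\left(\left(52 - t{\left(3 \right)}\right) - c{\left(-3 \right)}\right)^{2} = \left(\left(52 - \left(5 + 3\right)^{2}\right) - \left(-9 + 8 \left(-3\right)\right)\right)^{2} = \left(\left(52 - 8^{2}\right) - \left(-9 - 24\right)\right)^{2} = \left(\left(52 - 64\right) - -33\right)^{2} = \left(\left(52 - 64\right) + 33\right)^{2} = \left(-12 + 33\right)^{2} = 21^{2} = 441$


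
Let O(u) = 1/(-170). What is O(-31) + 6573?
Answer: 1117409/170 ≈ 6573.0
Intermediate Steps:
O(u) = -1/170
O(-31) + 6573 = -1/170 + 6573 = 1117409/170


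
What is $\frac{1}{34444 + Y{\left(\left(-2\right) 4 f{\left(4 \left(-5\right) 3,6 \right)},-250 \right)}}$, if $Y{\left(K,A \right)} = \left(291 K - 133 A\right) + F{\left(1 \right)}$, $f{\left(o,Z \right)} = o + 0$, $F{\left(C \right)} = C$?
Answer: $\frac{1}{207375} \approx 4.8222 \cdot 10^{-6}$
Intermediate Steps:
$f{\left(o,Z \right)} = o$
$Y{\left(K,A \right)} = 1 - 133 A + 291 K$ ($Y{\left(K,A \right)} = \left(291 K - 133 A\right) + 1 = \left(- 133 A + 291 K\right) + 1 = 1 - 133 A + 291 K$)
$\frac{1}{34444 + Y{\left(\left(-2\right) 4 f{\left(4 \left(-5\right) 3,6 \right)},-250 \right)}} = \frac{1}{34444 + \left(1 - -33250 + 291 \left(-2\right) 4 \cdot 4 \left(-5\right) 3\right)} = \frac{1}{34444 + \left(1 + 33250 + 291 \left(- 8 \left(\left(-20\right) 3\right)\right)\right)} = \frac{1}{34444 + \left(1 + 33250 + 291 \left(\left(-8\right) \left(-60\right)\right)\right)} = \frac{1}{34444 + \left(1 + 33250 + 291 \cdot 480\right)} = \frac{1}{34444 + \left(1 + 33250 + 139680\right)} = \frac{1}{34444 + 172931} = \frac{1}{207375}$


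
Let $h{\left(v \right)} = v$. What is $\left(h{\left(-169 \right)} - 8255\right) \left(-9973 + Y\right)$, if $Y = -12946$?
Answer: $193069656$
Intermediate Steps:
$\left(h{\left(-169 \right)} - 8255\right) \left(-9973 + Y\right) = \left(-169 - 8255\right) \left(-9973 - 12946\right) = \left(-8424\right) \left(-22919\right) = 193069656$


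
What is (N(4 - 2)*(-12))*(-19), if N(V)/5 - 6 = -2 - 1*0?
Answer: 4560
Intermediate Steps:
N(V) = 20 (N(V) = 30 + 5*(-2 - 1*0) = 30 + 5*(-2 + 0) = 30 + 5*(-2) = 30 - 10 = 20)
(N(4 - 2)*(-12))*(-19) = (20*(-12))*(-19) = -240*(-19) = 4560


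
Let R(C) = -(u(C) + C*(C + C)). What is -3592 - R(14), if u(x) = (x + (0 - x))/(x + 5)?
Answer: -3200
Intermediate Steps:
u(x) = 0 (u(x) = (x - x)/(5 + x) = 0/(5 + x) = 0)
R(C) = -2*C² (R(C) = -(0 + C*(C + C)) = -(0 + C*(2*C)) = -(0 + 2*C²) = -2*C²)
-3592 - R(14) = -3592 - (-2)*14² = -3592 - (-2)*196 = -3592 - 1*(-392) = -3592 + 392 = -3200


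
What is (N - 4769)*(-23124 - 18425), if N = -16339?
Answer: 877016292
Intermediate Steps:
(N - 4769)*(-23124 - 18425) = (-16339 - 4769)*(-23124 - 18425) = -21108*(-41549) = 877016292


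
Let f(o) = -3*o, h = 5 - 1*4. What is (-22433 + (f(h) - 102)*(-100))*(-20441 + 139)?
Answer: 242263766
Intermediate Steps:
h = 1 (h = 5 - 4 = 1)
(-22433 + (f(h) - 102)*(-100))*(-20441 + 139) = (-22433 + (-3*1 - 102)*(-100))*(-20441 + 139) = (-22433 + (-3 - 102)*(-100))*(-20302) = (-22433 - 105*(-100))*(-20302) = (-22433 + 10500)*(-20302) = -11933*(-20302) = 242263766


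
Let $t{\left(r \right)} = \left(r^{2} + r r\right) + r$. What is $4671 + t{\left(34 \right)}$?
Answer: $7017$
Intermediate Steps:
$t{\left(r \right)} = r + 2 r^{2}$ ($t{\left(r \right)} = \left(r^{2} + r^{2}\right) + r = 2 r^{2} + r = r + 2 r^{2}$)
$4671 + t{\left(34 \right)} = 4671 + 34 \left(1 + 2 \cdot 34\right) = 4671 + 34 \left(1 + 68\right) = 4671 + 34 \cdot 69 = 4671 + 2346 = 7017$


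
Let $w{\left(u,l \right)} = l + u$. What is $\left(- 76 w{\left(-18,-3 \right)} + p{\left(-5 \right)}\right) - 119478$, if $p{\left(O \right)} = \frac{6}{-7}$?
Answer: $- \frac{825180}{7} \approx -1.1788 \cdot 10^{5}$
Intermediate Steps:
$p{\left(O \right)} = - \frac{6}{7}$ ($p{\left(O \right)} = 6 \left(- \frac{1}{7}\right) = - \frac{6}{7}$)
$\left(- 76 w{\left(-18,-3 \right)} + p{\left(-5 \right)}\right) - 119478 = \left(- 76 \left(-3 - 18\right) - \frac{6}{7}\right) - 119478 = \left(\left(-76\right) \left(-21\right) - \frac{6}{7}\right) - 119478 = \left(1596 - \frac{6}{7}\right) - 119478 = \frac{11166}{7} - 119478 = - \frac{825180}{7}$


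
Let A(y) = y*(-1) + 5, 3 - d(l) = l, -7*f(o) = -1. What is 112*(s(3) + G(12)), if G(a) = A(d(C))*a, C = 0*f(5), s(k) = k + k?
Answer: 3360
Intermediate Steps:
f(o) = 1/7 (f(o) = -1/7*(-1) = 1/7)
s(k) = 2*k
C = 0 (C = 0*(1/7) = 0)
d(l) = 3 - l
A(y) = 5 - y (A(y) = -y + 5 = 5 - y)
G(a) = 2*a (G(a) = (5 - (3 - 1*0))*a = (5 - (3 + 0))*a = (5 - 1*3)*a = (5 - 3)*a = 2*a)
112*(s(3) + G(12)) = 112*(2*3 + 2*12) = 112*(6 + 24) = 112*30 = 3360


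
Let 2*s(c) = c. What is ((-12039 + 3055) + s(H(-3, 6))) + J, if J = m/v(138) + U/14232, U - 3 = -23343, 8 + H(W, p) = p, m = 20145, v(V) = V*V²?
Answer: -4668395805865/519482232 ≈ -8986.6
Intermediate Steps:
v(V) = V³
H(W, p) = -8 + p
U = -23340 (U = 3 - 23343 = -23340)
s(c) = c/2
J = -847951345/519482232 (J = 20145/(138³) - 23340/14232 = 20145/2628072 - 23340*1/14232 = 20145*(1/2628072) - 1945/1186 = 6715/876024 - 1945/1186 = -847951345/519482232 ≈ -1.6323)
((-12039 + 3055) + s(H(-3, 6))) + J = ((-12039 + 3055) + (-8 + 6)/2) - 847951345/519482232 = (-8984 + (½)*(-2)) - 847951345/519482232 = (-8984 - 1) - 847951345/519482232 = -8985 - 847951345/519482232 = -4668395805865/519482232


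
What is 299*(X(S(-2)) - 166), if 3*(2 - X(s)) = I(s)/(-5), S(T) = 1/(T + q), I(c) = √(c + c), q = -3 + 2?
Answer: -49036 + 299*I*√6/45 ≈ -49036.0 + 16.276*I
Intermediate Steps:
q = -1
I(c) = √2*√c (I(c) = √(2*c) = √2*√c)
S(T) = 1/(-1 + T) (S(T) = 1/(T - 1) = 1/(-1 + T))
X(s) = 2 + √2*√s/15 (X(s) = 2 - √2*√s/(3*(-5)) = 2 - √2*√s*(-1)/(3*5) = 2 - (-1)*√2*√s/15 = 2 + √2*√s/15)
299*(X(S(-2)) - 166) = 299*((2 + √2*√(1/(-1 - 2))/15) - 166) = 299*((2 + √2*√(1/(-3))/15) - 166) = 299*((2 + √2*√(-⅓)/15) - 166) = 299*((2 + √2*(I*√3/3)/15) - 166) = 299*((2 + I*√6/45) - 166) = 299*(-164 + I*√6/45) = -49036 + 299*I*√6/45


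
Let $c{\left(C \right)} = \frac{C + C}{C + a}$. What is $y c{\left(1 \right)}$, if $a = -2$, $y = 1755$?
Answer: $-3510$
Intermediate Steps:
$c{\left(C \right)} = \frac{2 C}{-2 + C}$ ($c{\left(C \right)} = \frac{C + C}{C - 2} = \frac{2 C}{-2 + C}$)
$y c{\left(1 \right)} = 1755 \cdot 2 \cdot 1 \frac{1}{-2 + 1} = 1755 \cdot 2 \cdot 1 \frac{1}{-1} = 1755 \cdot 2 \cdot 1 \left(-1\right) = 1755 \left(-2\right) = -3510$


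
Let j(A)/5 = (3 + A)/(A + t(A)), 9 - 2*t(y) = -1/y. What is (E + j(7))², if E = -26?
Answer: 3083536/6561 ≈ 469.98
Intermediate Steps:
t(y) = 9/2 + 1/(2*y) (t(y) = 9/2 - (-1)/(2*y) = 9/2 + 1/(2*y))
j(A) = 5*(3 + A)/(A + (1 + 9*A)/(2*A)) (j(A) = 5*((3 + A)/(A + (1 + 9*A)/(2*A))) = 5*(3 + A)/(A + (1 + 9*A)/(2*A)))
(E + j(7))² = (-26 + 10*7*(3 + 7)/(1 + 2*7² + 9*7))² = (-26 + 10*7*10/(1 + 2*49 + 63))² = (-26 + 10*7*10/(1 + 98 + 63))² = (-26 + 10*7*10/162)² = (-26 + 10*7*(1/162)*10)² = (-26 + 350/81)² = (-1756/81)² = 3083536/6561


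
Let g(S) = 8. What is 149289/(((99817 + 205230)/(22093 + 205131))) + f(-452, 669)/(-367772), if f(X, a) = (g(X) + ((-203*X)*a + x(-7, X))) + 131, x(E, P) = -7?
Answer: 3114213147626520/28046936321 ≈ 1.1104e+5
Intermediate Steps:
f(X, a) = 132 - 203*X*a (f(X, a) = (8 + ((-203*X)*a - 7)) + 131 = (8 + (-203*X*a - 7)) + 131 = (8 + (-7 - 203*X*a)) + 131 = (1 - 203*X*a) + 131 = 132 - 203*X*a)
149289/(((99817 + 205230)/(22093 + 205131))) + f(-452, 669)/(-367772) = 149289/(((99817 + 205230)/(22093 + 205131))) + (132 - 203*(-452)*669)/(-367772) = 149289/((305047/227224)) + (132 + 61384764)*(-1/367772) = 149289/((305047*(1/227224))) + 61384896*(-1/367772) = 149289/(305047/227224) - 15346224/91943 = 149289*(227224/305047) - 15346224/91943 = 33922043736/305047 - 15346224/91943 = 3114213147626520/28046936321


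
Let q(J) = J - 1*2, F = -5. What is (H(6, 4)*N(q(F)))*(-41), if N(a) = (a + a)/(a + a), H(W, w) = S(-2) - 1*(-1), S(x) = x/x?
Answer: -82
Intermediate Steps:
S(x) = 1
q(J) = -2 + J (q(J) = J - 2 = -2 + J)
H(W, w) = 2 (H(W, w) = 1 - 1*(-1) = 1 + 1 = 2)
N(a) = 1 (N(a) = (2*a)/((2*a)) = (2*a)*(1/(2*a)) = 1)
(H(6, 4)*N(q(F)))*(-41) = (2*1)*(-41) = 2*(-41) = -82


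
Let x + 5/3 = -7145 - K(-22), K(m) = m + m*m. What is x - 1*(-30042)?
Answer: 67300/3 ≈ 22433.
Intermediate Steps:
K(m) = m + m²
x = -22826/3 (x = -5/3 + (-7145 - (-22)*(1 - 22)) = -5/3 + (-7145 - (-22)*(-21)) = -5/3 + (-7145 - 1*462) = -5/3 + (-7145 - 462) = -5/3 - 7607 = -22826/3 ≈ -7608.7)
x - 1*(-30042) = -22826/3 - 1*(-30042) = -22826/3 + 30042 = 67300/3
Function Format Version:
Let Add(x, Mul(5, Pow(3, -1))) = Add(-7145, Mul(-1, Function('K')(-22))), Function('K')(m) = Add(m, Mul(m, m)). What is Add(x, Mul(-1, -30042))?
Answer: Rational(67300, 3) ≈ 22433.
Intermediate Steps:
Function('K')(m) = Add(m, Pow(m, 2))
x = Rational(-22826, 3) (x = Add(Rational(-5, 3), Add(-7145, Mul(-1, Mul(-22, Add(1, -22))))) = Add(Rational(-5, 3), Add(-7145, Mul(-1, Mul(-22, -21)))) = Add(Rational(-5, 3), Add(-7145, Mul(-1, 462))) = Add(Rational(-5, 3), Add(-7145, -462)) = Add(Rational(-5, 3), -7607) = Rational(-22826, 3) ≈ -7608.7)
Add(x, Mul(-1, -30042)) = Add(Rational(-22826, 3), Mul(-1, -30042)) = Add(Rational(-22826, 3), 30042) = Rational(67300, 3)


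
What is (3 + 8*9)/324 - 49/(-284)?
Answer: 1549/3834 ≈ 0.40402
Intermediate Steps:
(3 + 8*9)/324 - 49/(-284) = (3 + 72)*(1/324) - 49*(-1/284) = 75*(1/324) + 49/284 = 25/108 + 49/284 = 1549/3834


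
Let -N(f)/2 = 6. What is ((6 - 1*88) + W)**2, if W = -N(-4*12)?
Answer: 4900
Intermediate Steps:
N(f) = -12 (N(f) = -2*6 = -12)
W = 12 (W = -1*(-12) = 12)
((6 - 1*88) + W)**2 = ((6 - 1*88) + 12)**2 = ((6 - 88) + 12)**2 = (-82 + 12)**2 = (-70)**2 = 4900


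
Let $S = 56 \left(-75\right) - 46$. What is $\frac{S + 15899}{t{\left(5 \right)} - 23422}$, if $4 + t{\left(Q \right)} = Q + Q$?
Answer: $- \frac{11653}{23416} \approx -0.49765$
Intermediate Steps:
$S = -4246$ ($S = -4200 - 46 = -4246$)
$t{\left(Q \right)} = -4 + 2 Q$ ($t{\left(Q \right)} = -4 + \left(Q + Q\right) = -4 + 2 Q$)
$\frac{S + 15899}{t{\left(5 \right)} - 23422} = \frac{-4246 + 15899}{\left(-4 + 2 \cdot 5\right) - 23422} = \frac{11653}{\left(-4 + 10\right) - 23422} = \frac{11653}{6 - 23422} = \frac{11653}{-23416} = 11653 \left(- \frac{1}{23416}\right) = - \frac{11653}{23416}$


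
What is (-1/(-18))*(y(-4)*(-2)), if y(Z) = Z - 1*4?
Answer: 8/9 ≈ 0.88889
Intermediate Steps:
y(Z) = -4 + Z (y(Z) = Z - 4 = -4 + Z)
(-1/(-18))*(y(-4)*(-2)) = (-1/(-18))*((-4 - 4)*(-2)) = (-1*(-1/18))*(-8*(-2)) = (1/18)*16 = 8/9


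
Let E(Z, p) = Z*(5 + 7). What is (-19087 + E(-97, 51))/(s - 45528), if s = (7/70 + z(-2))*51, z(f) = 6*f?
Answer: 28930/65907 ≈ 0.43895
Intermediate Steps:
E(Z, p) = 12*Z (E(Z, p) = Z*12 = 12*Z)
s = -6069/10 (s = (7/70 + 6*(-2))*51 = (7*(1/70) - 12)*51 = (⅒ - 12)*51 = -119/10*51 = -6069/10 ≈ -606.90)
(-19087 + E(-97, 51))/(s - 45528) = (-19087 + 12*(-97))/(-6069/10 - 45528) = (-19087 - 1164)/(-461349/10) = -20251*(-10/461349) = 28930/65907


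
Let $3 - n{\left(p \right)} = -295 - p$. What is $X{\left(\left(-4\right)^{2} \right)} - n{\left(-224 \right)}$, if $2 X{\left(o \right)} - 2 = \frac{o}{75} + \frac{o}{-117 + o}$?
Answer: $- \frac{552767}{7575} \approx -72.973$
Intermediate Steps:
$n{\left(p \right)} = 298 + p$ ($n{\left(p \right)} = 3 - \left(-295 - p\right) = 3 + \left(295 + p\right) = 298 + p$)
$X{\left(o \right)} = 1 + \frac{o}{150} + \frac{o}{2 \left(-117 + o\right)}$ ($X{\left(o \right)} = 1 + \frac{\frac{o}{75} + \frac{o}{-117 + o}}{2} = 1 + \left(\frac{o}{150} + \frac{o}{2 \left(-117 + o\right)}\right) = 1 + \frac{o}{150} + \frac{o}{2 \left(-117 + o\right)}$)
$X{\left(\left(-4\right)^{2} \right)} - n{\left(-224 \right)} = \frac{-17550 + \left(\left(-4\right)^{2}\right)^{2} + 108 \left(-4\right)^{2}}{150 \left(-117 + \left(-4\right)^{2}\right)} - \left(298 - 224\right) = \frac{-17550 + 16^{2} + 108 \cdot 16}{150 \left(-117 + 16\right)} - 74 = \frac{-17550 + 256 + 1728}{150 \left(-101\right)} - 74 = \frac{1}{150} \left(- \frac{1}{101}\right) \left(-15566\right) - 74 = \frac{7783}{7575} - 74 = - \frac{552767}{7575}$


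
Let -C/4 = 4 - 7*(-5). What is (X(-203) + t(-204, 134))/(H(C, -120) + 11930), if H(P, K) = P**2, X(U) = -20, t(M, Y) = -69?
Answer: -89/36266 ≈ -0.0024541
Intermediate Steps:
C = -156 (C = -4*(4 - 7*(-5)) = -4*(4 + 35) = -4*39 = -156)
(X(-203) + t(-204, 134))/(H(C, -120) + 11930) = (-20 - 69)/((-156)**2 + 11930) = -89/(24336 + 11930) = -89/36266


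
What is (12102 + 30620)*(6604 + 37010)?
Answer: 1863277308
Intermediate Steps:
(12102 + 30620)*(6604 + 37010) = 42722*43614 = 1863277308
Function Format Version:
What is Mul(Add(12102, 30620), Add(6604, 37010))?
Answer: 1863277308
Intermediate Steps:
Mul(Add(12102, 30620), Add(6604, 37010)) = Mul(42722, 43614) = 1863277308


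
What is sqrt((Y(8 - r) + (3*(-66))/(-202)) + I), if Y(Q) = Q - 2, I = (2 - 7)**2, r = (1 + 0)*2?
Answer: 2*sqrt(76457)/101 ≈ 5.4754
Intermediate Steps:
r = 2 (r = 1*2 = 2)
I = 25 (I = (-5)**2 = 25)
Y(Q) = -2 + Q
sqrt((Y(8 - r) + (3*(-66))/(-202)) + I) = sqrt(((-2 + (8 - 1*2)) + (3*(-66))/(-202)) + 25) = sqrt(((-2 + (8 - 2)) - 198*(-1/202)) + 25) = sqrt(((-2 + 6) + 99/101) + 25) = sqrt((4 + 99/101) + 25) = sqrt(503/101 + 25) = sqrt(3028/101) = 2*sqrt(76457)/101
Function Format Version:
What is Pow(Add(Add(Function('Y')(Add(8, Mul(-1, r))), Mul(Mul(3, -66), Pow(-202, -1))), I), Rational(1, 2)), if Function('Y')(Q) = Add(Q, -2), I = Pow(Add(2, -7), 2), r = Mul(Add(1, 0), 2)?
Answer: Mul(Rational(2, 101), Pow(76457, Rational(1, 2))) ≈ 5.4754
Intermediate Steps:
r = 2 (r = Mul(1, 2) = 2)
I = 25 (I = Pow(-5, 2) = 25)
Function('Y')(Q) = Add(-2, Q)
Pow(Add(Add(Function('Y')(Add(8, Mul(-1, r))), Mul(Mul(3, -66), Pow(-202, -1))), I), Rational(1, 2)) = Pow(Add(Add(Add(-2, Add(8, Mul(-1, 2))), Mul(Mul(3, -66), Pow(-202, -1))), 25), Rational(1, 2)) = Pow(Add(Add(Add(-2, Add(8, -2)), Mul(-198, Rational(-1, 202))), 25), Rational(1, 2)) = Pow(Add(Add(Add(-2, 6), Rational(99, 101)), 25), Rational(1, 2)) = Pow(Add(Add(4, Rational(99, 101)), 25), Rational(1, 2)) = Pow(Add(Rational(503, 101), 25), Rational(1, 2)) = Pow(Rational(3028, 101), Rational(1, 2)) = Mul(Rational(2, 101), Pow(76457, Rational(1, 2)))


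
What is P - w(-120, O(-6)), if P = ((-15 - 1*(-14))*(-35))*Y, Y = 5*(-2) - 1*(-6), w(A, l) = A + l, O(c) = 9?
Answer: -29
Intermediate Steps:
Y = -4 (Y = -10 + 6 = -4)
P = -140 (P = ((-15 - 1*(-14))*(-35))*(-4) = ((-15 + 14)*(-35))*(-4) = -1*(-35)*(-4) = 35*(-4) = -140)
P - w(-120, O(-6)) = -140 - (-120 + 9) = -140 - 1*(-111) = -140 + 111 = -29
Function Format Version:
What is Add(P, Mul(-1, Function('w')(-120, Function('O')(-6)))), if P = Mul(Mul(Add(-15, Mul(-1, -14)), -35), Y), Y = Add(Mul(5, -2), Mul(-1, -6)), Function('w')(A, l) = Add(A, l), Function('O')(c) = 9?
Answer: -29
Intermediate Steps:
Y = -4 (Y = Add(-10, 6) = -4)
P = -140 (P = Mul(Mul(Add(-15, Mul(-1, -14)), -35), -4) = Mul(Mul(Add(-15, 14), -35), -4) = Mul(Mul(-1, -35), -4) = Mul(35, -4) = -140)
Add(P, Mul(-1, Function('w')(-120, Function('O')(-6)))) = Add(-140, Mul(-1, Add(-120, 9))) = Add(-140, Mul(-1, -111)) = Add(-140, 111) = -29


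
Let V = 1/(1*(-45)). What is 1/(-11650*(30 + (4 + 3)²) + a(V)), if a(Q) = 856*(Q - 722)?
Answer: -45/69228046 ≈ -6.5003e-7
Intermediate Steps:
V = -1/45 (V = 1/(-45) = -1/45 ≈ -0.022222)
a(Q) = -618032 + 856*Q (a(Q) = 856*(-722 + Q) = -618032 + 856*Q)
1/(-11650*(30 + (4 + 3)²) + a(V)) = 1/(-11650*(30 + (4 + 3)²) + (-618032 + 856*(-1/45))) = 1/(-11650*(30 + 7²) + (-618032 - 856/45)) = 1/(-11650*(30 + 49) - 27812296/45) = 1/(-11650*79 - 27812296/45) = 1/(-920350 - 27812296/45) = 1/(-69228046/45) = -45/69228046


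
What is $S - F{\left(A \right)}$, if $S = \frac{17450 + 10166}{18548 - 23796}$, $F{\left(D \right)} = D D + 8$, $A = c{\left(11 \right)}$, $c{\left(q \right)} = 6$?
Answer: $- \frac{8079}{164} \approx -49.262$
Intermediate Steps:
$A = 6$
$F{\left(D \right)} = 8 + D^{2}$ ($F{\left(D \right)} = D^{2} + 8 = 8 + D^{2}$)
$S = - \frac{863}{164}$ ($S = \frac{27616}{-5248} = 27616 \left(- \frac{1}{5248}\right) = - \frac{863}{164} \approx -5.2622$)
$S - F{\left(A \right)} = - \frac{863}{164} - \left(8 + 6^{2}\right) = - \frac{863}{164} - \left(8 + 36\right) = - \frac{863}{164} - 44 = - \frac{8079}{164}$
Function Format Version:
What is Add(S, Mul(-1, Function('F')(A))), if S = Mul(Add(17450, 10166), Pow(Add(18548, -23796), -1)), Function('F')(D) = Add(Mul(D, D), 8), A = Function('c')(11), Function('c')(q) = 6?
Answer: Rational(-8079, 164) ≈ -49.262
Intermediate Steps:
A = 6
Function('F')(D) = Add(8, Pow(D, 2)) (Function('F')(D) = Add(Pow(D, 2), 8) = Add(8, Pow(D, 2)))
S = Rational(-863, 164) (S = Mul(27616, Pow(-5248, -1)) = Mul(27616, Rational(-1, 5248)) = Rational(-863, 164) ≈ -5.2622)
Add(S, Mul(-1, Function('F')(A))) = Add(Rational(-863, 164), Mul(-1, Add(8, Pow(6, 2)))) = Add(Rational(-863, 164), Mul(-1, Add(8, 36))) = Add(Rational(-863, 164), Mul(-1, 44)) = Add(Rational(-863, 164), -44) = Rational(-8079, 164)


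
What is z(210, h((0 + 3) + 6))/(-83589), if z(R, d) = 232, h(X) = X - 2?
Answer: -232/83589 ≈ -0.0027755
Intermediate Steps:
h(X) = -2 + X
z(210, h((0 + 3) + 6))/(-83589) = 232/(-83589) = 232*(-1/83589) = -232/83589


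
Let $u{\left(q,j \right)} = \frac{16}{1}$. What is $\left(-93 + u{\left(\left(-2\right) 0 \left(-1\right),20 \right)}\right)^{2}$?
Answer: $5929$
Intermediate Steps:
$u{\left(q,j \right)} = 16$ ($u{\left(q,j \right)} = 16 \cdot 1 = 16$)
$\left(-93 + u{\left(\left(-2\right) 0 \left(-1\right),20 \right)}\right)^{2} = \left(-93 + 16\right)^{2} = \left(-77\right)^{2} = 5929$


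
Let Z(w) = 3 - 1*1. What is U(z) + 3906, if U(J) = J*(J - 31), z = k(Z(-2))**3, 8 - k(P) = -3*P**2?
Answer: 63755906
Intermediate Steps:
Z(w) = 2 (Z(w) = 3 - 1 = 2)
k(P) = 8 + 3*P**2 (k(P) = 8 - (-3)*P**2 = 8 + 3*P**2)
z = 8000 (z = (8 + 3*2**2)**3 = (8 + 3*4)**3 = (8 + 12)**3 = 20**3 = 8000)
U(J) = J*(-31 + J)
U(z) + 3906 = 8000*(-31 + 8000) + 3906 = 8000*7969 + 3906 = 63752000 + 3906 = 63755906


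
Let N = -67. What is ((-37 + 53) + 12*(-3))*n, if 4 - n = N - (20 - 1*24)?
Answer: -1340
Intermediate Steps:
n = 67 (n = 4 - (-67 - (20 - 1*24)) = 4 - (-67 - (20 - 24)) = 4 - (-67 - 1*(-4)) = 4 - (-67 + 4) = 4 - 1*(-63) = 4 + 63 = 67)
((-37 + 53) + 12*(-3))*n = ((-37 + 53) + 12*(-3))*67 = (16 - 36)*67 = -20*67 = -1340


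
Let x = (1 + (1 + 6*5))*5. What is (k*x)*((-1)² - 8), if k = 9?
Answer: -10080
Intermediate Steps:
x = 160 (x = (1 + (1 + 30))*5 = (1 + 31)*5 = 32*5 = 160)
(k*x)*((-1)² - 8) = (9*160)*((-1)² - 8) = 1440*(1 - 8) = 1440*(-7) = -10080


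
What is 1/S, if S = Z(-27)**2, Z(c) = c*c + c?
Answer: 1/492804 ≈ 2.0292e-6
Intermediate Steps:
Z(c) = c + c**2 (Z(c) = c**2 + c = c + c**2)
S = 492804 (S = (-27*(1 - 27))**2 = (-27*(-26))**2 = 702**2 = 492804)
1/S = 1/492804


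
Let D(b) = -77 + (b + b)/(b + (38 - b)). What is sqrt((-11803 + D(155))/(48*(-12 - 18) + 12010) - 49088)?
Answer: I*sqrt(79195853317686)/40166 ≈ 221.56*I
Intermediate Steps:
D(b) = -77 + b/19 (D(b) = -77 + (2*b)/38 = -77 + (2*b)*(1/38) = -77 + b/19)
sqrt((-11803 + D(155))/(48*(-12 - 18) + 12010) - 49088) = sqrt((-11803 + (-77 + (1/19)*155))/(48*(-12 - 18) + 12010) - 49088) = sqrt((-11803 + (-77 + 155/19))/(48*(-30) + 12010) - 49088) = sqrt((-11803 - 1308/19)/(-1440 + 12010) - 49088) = sqrt(-225565/19/10570 - 49088) = sqrt(-225565/19*1/10570 - 49088) = sqrt(-45113/40166 - 49088) = sqrt(-1971713721/40166) = I*sqrt(79195853317686)/40166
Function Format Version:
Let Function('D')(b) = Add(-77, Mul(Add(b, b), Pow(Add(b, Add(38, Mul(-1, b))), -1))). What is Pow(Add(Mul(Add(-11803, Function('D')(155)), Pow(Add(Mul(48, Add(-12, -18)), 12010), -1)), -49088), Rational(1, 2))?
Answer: Mul(Rational(1, 40166), I, Pow(79195853317686, Rational(1, 2))) ≈ Mul(221.56, I)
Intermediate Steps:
Function('D')(b) = Add(-77, Mul(Rational(1, 19), b)) (Function('D')(b) = Add(-77, Mul(Mul(2, b), Pow(38, -1))) = Add(-77, Mul(Mul(2, b), Rational(1, 38))) = Add(-77, Mul(Rational(1, 19), b)))
Pow(Add(Mul(Add(-11803, Function('D')(155)), Pow(Add(Mul(48, Add(-12, -18)), 12010), -1)), -49088), Rational(1, 2)) = Pow(Add(Mul(Add(-11803, Add(-77, Mul(Rational(1, 19), 155))), Pow(Add(Mul(48, Add(-12, -18)), 12010), -1)), -49088), Rational(1, 2)) = Pow(Add(Mul(Add(-11803, Add(-77, Rational(155, 19))), Pow(Add(Mul(48, -30), 12010), -1)), -49088), Rational(1, 2)) = Pow(Add(Mul(Add(-11803, Rational(-1308, 19)), Pow(Add(-1440, 12010), -1)), -49088), Rational(1, 2)) = Pow(Add(Mul(Rational(-225565, 19), Pow(10570, -1)), -49088), Rational(1, 2)) = Pow(Add(Mul(Rational(-225565, 19), Rational(1, 10570)), -49088), Rational(1, 2)) = Pow(Add(Rational(-45113, 40166), -49088), Rational(1, 2)) = Pow(Rational(-1971713721, 40166), Rational(1, 2)) = Mul(Rational(1, 40166), I, Pow(79195853317686, Rational(1, 2)))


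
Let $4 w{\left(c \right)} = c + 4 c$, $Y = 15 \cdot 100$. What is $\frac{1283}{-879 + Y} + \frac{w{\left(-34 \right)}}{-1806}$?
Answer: $\frac{1562327}{747684} \approx 2.0896$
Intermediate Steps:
$Y = 1500$
$w{\left(c \right)} = \frac{5 c}{4}$ ($w{\left(c \right)} = \frac{c + 4 c}{4} = \frac{5 c}{4}$)
$\frac{1283}{-879 + Y} + \frac{w{\left(-34 \right)}}{-1806} = \frac{1283}{-879 + 1500} + \frac{\frac{5}{4} \left(-34\right)}{-1806} = \frac{1283}{621} - - \frac{85}{3612} = 1283 \cdot \frac{1}{621} + \frac{85}{3612} = \frac{1283}{621} + \frac{85}{3612} = \frac{1562327}{747684}$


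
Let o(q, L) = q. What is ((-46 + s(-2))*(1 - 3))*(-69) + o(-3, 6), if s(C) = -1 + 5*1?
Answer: -5799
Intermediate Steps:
s(C) = 4 (s(C) = -1 + 5 = 4)
((-46 + s(-2))*(1 - 3))*(-69) + o(-3, 6) = ((-46 + 4)*(1 - 3))*(-69) - 3 = -42*(-2)*(-69) - 3 = 84*(-69) - 3 = -5796 - 3 = -5799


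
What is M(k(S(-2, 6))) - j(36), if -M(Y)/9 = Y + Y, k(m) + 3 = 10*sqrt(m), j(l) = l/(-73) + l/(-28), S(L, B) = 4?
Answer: -155457/511 ≈ -304.22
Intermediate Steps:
j(l) = -101*l/2044 (j(l) = l*(-1/73) + l*(-1/28) = -l/73 - l/28 = -101*l/2044)
k(m) = -3 + 10*sqrt(m)
M(Y) = -18*Y (M(Y) = -9*(Y + Y) = -18*Y)
M(k(S(-2, 6))) - j(36) = -18*(-3 + 10*sqrt(4)) - (-101)*36/2044 = -18*(-3 + 10*2) - 1*(-909/511) = -18*(-3 + 20) + 909/511 = -18*17 + 909/511 = -306 + 909/511 = -155457/511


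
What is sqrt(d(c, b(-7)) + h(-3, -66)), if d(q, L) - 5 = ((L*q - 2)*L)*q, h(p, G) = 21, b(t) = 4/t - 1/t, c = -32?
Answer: sqrt(9146)/7 ≈ 13.662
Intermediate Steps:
b(t) = 3/t
d(q, L) = 5 + L*q*(-2 + L*q) (d(q, L) = 5 + ((L*q - 2)*L)*q = 5 + ((-2 + L*q)*L)*q = 5 + (L*(-2 + L*q))*q = 5 + L*q*(-2 + L*q))
sqrt(d(c, b(-7)) + h(-3, -66)) = sqrt((5 + (3/(-7))**2*(-32)**2 - 2*3/(-7)*(-32)) + 21) = sqrt((5 + (3*(-1/7))**2*1024 - 2*3*(-1/7)*(-32)) + 21) = sqrt((5 + (-3/7)**2*1024 - 2*(-3/7)*(-32)) + 21) = sqrt((5 + (9/49)*1024 - 192/7) + 21) = sqrt((5 + 9216/49 - 192/7) + 21) = sqrt(8117/49 + 21) = sqrt(9146/49) = sqrt(9146)/7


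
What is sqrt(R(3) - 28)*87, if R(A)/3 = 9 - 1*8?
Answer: 435*I ≈ 435.0*I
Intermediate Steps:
R(A) = 3 (R(A) = 3*(9 - 1*8) = 3*(9 - 8) = 3*1 = 3)
sqrt(R(3) - 28)*87 = sqrt(3 - 28)*87 = sqrt(-25)*87 = (5*I)*87 = 435*I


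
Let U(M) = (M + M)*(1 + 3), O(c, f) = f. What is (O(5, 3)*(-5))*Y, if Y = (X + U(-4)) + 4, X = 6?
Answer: 330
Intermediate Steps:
U(M) = 8*M (U(M) = (2*M)*4 = 8*M)
Y = -22 (Y = (6 + 8*(-4)) + 4 = (6 - 32) + 4 = -26 + 4 = -22)
(O(5, 3)*(-5))*Y = (3*(-5))*(-22) = -15*(-22) = 330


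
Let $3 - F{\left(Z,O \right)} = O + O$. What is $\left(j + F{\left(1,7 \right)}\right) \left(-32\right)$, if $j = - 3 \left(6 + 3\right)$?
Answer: $1216$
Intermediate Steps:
$F{\left(Z,O \right)} = 3 - 2 O$ ($F{\left(Z,O \right)} = 3 - \left(O + O\right) = 3 - 2 O$)
$j = -27$ ($j = \left(-3\right) 9 = -27$)
$\left(j + F{\left(1,7 \right)}\right) \left(-32\right) = \left(-27 + \left(3 - 14\right)\right) \left(-32\right) = \left(-27 - 11\right) \left(-32\right) = \left(-38\right) \left(-32\right) = 1216$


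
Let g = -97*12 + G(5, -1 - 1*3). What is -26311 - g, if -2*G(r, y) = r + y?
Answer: -50293/2 ≈ -25147.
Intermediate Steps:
G(r, y) = -r/2 - y/2 (G(r, y) = -(r + y)/2 = -r/2 - y/2)
g = -2329/2 (g = -97*12 + (-1/2*5 - (-1 - 1*3)/2) = -1164 + (-5/2 - (-1 - 3)/2) = -1164 + (-5/2 - 1/2*(-4)) = -1164 + (-5/2 + 2) = -1164 - 1/2 = -2329/2 ≈ -1164.5)
-26311 - g = -26311 - 1*(-2329/2) = -26311 + 2329/2 = -50293/2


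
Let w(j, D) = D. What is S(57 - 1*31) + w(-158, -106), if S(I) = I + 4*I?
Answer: 24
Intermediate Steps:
S(I) = 5*I
S(57 - 1*31) + w(-158, -106) = 5*(57 - 1*31) - 106 = 5*(57 - 31) - 106 = 5*26 - 106 = 130 - 106 = 24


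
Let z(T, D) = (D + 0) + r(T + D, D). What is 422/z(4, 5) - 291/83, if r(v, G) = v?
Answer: 15476/581 ≈ 26.637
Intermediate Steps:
z(T, D) = T + 2*D (z(T, D) = (D + 0) + (T + D) = D + (D + T) = T + 2*D)
422/z(4, 5) - 291/83 = 422/(4 + 2*5) - 291/83 = 422/(4 + 10) - 291*1/83 = 422/14 - 291/83 = 422*(1/14) - 291/83 = 211/7 - 291/83 = 15476/581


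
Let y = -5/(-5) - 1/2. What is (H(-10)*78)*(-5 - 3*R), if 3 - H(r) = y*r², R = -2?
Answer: -3666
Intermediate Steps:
y = ½ (y = -5*(-⅕) - 1*½ = 1 - ½ = ½ ≈ 0.50000)
H(r) = 3 - r²/2
(H(-10)*78)*(-5 - 3*R) = ((3 - ½*(-10)²)*78)*(-5 - 3*(-2)) = ((3 - ½*100)*78)*(-5 + 6) = ((3 - 50)*78)*1 = -47*78*1 = -3666*1 = -3666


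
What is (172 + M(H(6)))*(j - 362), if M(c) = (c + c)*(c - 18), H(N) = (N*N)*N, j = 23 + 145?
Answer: -16627352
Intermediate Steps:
j = 168
H(N) = N³ (H(N) = N²*N = N³)
M(c) = 2*c*(-18 + c) (M(c) = (2*c)*(-18 + c) = 2*c*(-18 + c))
(172 + M(H(6)))*(j - 362) = (172 + 2*6³*(-18 + 6³))*(168 - 362) = (172 + 2*216*(-18 + 216))*(-194) = (172 + 2*216*198)*(-194) = (172 + 85536)*(-194) = 85708*(-194) = -16627352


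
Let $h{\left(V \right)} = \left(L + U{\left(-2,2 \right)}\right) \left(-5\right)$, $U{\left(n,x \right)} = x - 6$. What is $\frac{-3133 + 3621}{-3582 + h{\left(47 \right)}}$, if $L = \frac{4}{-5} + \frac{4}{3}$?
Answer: $- \frac{732}{5347} \approx -0.1369$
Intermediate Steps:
$U{\left(n,x \right)} = -6 + x$ ($U{\left(n,x \right)} = x - 6 = -6 + x$)
$L = \frac{8}{15}$ ($L = 4 \left(- \frac{1}{5}\right) + 4 \cdot \frac{1}{3} = - \frac{4}{5} + \frac{4}{3} = \frac{8}{15} \approx 0.53333$)
$h{\left(V \right)} = \frac{52}{3}$ ($h{\left(V \right)} = \left(\frac{8}{15} + \left(-6 + 2\right)\right) \left(-5\right) = \left(\frac{8}{15} - 4\right) \left(-5\right) = \left(- \frac{52}{15}\right) \left(-5\right) = \frac{52}{3}$)
$\frac{-3133 + 3621}{-3582 + h{\left(47 \right)}} = \frac{-3133 + 3621}{-3582 + \frac{52}{3}} = \frac{488}{- \frac{10694}{3}} = 488 \left(- \frac{3}{10694}\right) = - \frac{732}{5347}$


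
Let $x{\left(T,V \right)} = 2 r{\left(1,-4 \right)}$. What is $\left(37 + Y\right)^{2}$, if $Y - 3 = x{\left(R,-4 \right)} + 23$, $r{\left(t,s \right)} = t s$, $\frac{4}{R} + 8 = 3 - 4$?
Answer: $3025$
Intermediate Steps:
$R = - \frac{4}{9}$ ($R = \frac{4}{-8 + \left(3 - 4\right)} = \frac{4}{-8 - 1} = \frac{4}{-9} = 4 \left(- \frac{1}{9}\right) = - \frac{4}{9} \approx -0.44444$)
$r{\left(t,s \right)} = s t$
$x{\left(T,V \right)} = -8$ ($x{\left(T,V \right)} = 2 \left(\left(-4\right) 1\right) = 2 \left(-4\right) = -8$)
$Y = 18$ ($Y = 3 + \left(-8 + 23\right) = 3 + 15 = 18$)
$\left(37 + Y\right)^{2} = \left(37 + 18\right)^{2} = 55^{2} = 3025$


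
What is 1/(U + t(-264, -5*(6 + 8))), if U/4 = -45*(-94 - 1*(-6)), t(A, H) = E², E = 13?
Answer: 1/16009 ≈ 6.2465e-5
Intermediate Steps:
t(A, H) = 169 (t(A, H) = 13² = 169)
U = 15840 (U = 4*(-45*(-94 - 1*(-6))) = 4*(-45*(-94 + 6)) = 4*(-45*(-88)) = 4*3960 = 15840)
1/(U + t(-264, -5*(6 + 8))) = 1/(15840 + 169) = 1/16009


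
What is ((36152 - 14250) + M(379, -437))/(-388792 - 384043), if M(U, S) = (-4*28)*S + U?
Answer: -2035/22081 ≈ -0.092161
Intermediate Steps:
M(U, S) = U - 112*S (M(U, S) = -112*S + U = U - 112*S)
((36152 - 14250) + M(379, -437))/(-388792 - 384043) = ((36152 - 14250) + (379 - 112*(-437)))/(-388792 - 384043) = (21902 + (379 + 48944))/(-772835) = (21902 + 49323)*(-1/772835) = 71225*(-1/772835) = -2035/22081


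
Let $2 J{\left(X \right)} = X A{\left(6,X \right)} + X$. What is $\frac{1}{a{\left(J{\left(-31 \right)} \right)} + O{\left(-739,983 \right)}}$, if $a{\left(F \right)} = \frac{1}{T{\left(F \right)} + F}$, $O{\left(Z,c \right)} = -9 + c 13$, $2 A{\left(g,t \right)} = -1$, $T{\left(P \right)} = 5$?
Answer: $\frac{11}{140466} \approx 7.8311 \cdot 10^{-5}$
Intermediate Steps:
$A{\left(g,t \right)} = - \frac{1}{2}$ ($A{\left(g,t \right)} = \frac{1}{2} \left(-1\right) = - \frac{1}{2}$)
$J{\left(X \right)} = \frac{X}{4}$ ($J{\left(X \right)} = \frac{X \left(- \frac{1}{2}\right) + X}{2} = \frac{- \frac{X}{2} + X}{2} = \frac{\frac{1}{2} X}{2} = \frac{X}{4}$)
$O{\left(Z,c \right)} = -9 + 13 c$
$a{\left(F \right)} = \frac{1}{5 + F}$
$\frac{1}{a{\left(J{\left(-31 \right)} \right)} + O{\left(-739,983 \right)}} = \frac{1}{\frac{1}{5 + \frac{1}{4} \left(-31\right)} + \left(-9 + 13 \cdot 983\right)} = \frac{1}{\frac{1}{5 - \frac{31}{4}} + \left(-9 + 12779\right)} = \frac{1}{\frac{1}{- \frac{11}{4}} + 12770} = \frac{1}{- \frac{4}{11} + 12770} = \frac{1}{\frac{140466}{11}} = \frac{11}{140466}$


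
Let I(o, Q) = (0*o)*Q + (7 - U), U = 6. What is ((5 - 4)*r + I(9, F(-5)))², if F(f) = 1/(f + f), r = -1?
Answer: 0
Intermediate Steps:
F(f) = 1/(2*f)
I(o, Q) = 1 (I(o, Q) = (0*o)*Q + (7 - 1*6) = 0*Q + (7 - 6) = 0 + 1 = 1)
((5 - 4)*r + I(9, F(-5)))² = ((5 - 4)*(-1) + 1)² = (1*(-1) + 1)² = (-1 + 1)² = 0² = 0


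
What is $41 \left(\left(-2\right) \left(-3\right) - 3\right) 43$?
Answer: $5289$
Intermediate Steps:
$41 \left(\left(-2\right) \left(-3\right) - 3\right) 43 = 41 \left(6 - 3\right) 43 = 41 \cdot 3 \cdot 43 = 123 \cdot 43 = 5289$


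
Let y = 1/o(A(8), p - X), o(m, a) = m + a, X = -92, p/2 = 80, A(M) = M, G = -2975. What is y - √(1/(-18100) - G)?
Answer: 1/260 - √9746397319/1810 ≈ -54.540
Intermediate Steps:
p = 160 (p = 2*80 = 160)
o(m, a) = a + m
y = 1/260 (y = 1/((160 - 1*(-92)) + 8) = 1/((160 + 92) + 8) = 1/(252 + 8) = 1/260 ≈ 0.0038462)
y - √(1/(-18100) - G) = 1/260 - √(1/(-18100) - 1*(-2975)) = 1/260 - √(-1/18100 + 2975) = 1/260 - √(53847499/18100) = 1/260 - √9746397319/1810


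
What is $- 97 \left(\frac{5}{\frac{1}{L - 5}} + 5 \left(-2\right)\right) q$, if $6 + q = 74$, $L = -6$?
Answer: $428740$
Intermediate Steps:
$q = 68$ ($q = -6 + 74 = 68$)
$- 97 \left(\frac{5}{\frac{1}{L - 5}} + 5 \left(-2\right)\right) q = - 97 \left(\frac{5}{\frac{1}{-6 - 5}} + 5 \left(-2\right)\right) 68 = - 97 \left(\frac{5}{\frac{1}{-11}} - 10\right) 68 = - 97 \left(\frac{5}{- \frac{1}{11}} - 10\right) 68 = - 97 \left(5 \left(-11\right) - 10\right) 68 = - 97 \left(-55 - 10\right) 68 = \left(-97\right) \left(-65\right) 68 = 6305 \cdot 68 = 428740$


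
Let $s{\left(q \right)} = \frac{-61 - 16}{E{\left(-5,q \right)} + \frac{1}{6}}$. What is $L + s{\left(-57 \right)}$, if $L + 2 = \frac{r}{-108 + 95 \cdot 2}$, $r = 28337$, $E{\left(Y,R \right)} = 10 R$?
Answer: $\frac{96361371}{280358} \approx 343.71$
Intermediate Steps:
$s{\left(q \right)} = - \frac{77}{\frac{1}{6} + 10 q}$ ($s{\left(q \right)} = \frac{-61 - 16}{10 q + \frac{1}{6}} = - \frac{77}{10 q + \frac{1}{6}} = - \frac{77}{\frac{1}{6} + 10 q}$)
$L = \frac{28173}{82}$ ($L = -2 + \frac{28337}{-108 + 95 \cdot 2} = -2 + \frac{28337}{-108 + 190} = -2 + \frac{28337}{82} = \frac{28173}{82} \approx 343.57$)
$L + s{\left(-57 \right)} = \frac{28173}{82} - \frac{462}{1 + 60 \left(-57\right)} = \frac{28173}{82} - \frac{462}{1 - 3420} = \frac{28173}{82} - \frac{462}{-3419} = \frac{28173}{82} - - \frac{462}{3419} = \frac{28173}{82} + \frac{462}{3419} = \frac{96361371}{280358}$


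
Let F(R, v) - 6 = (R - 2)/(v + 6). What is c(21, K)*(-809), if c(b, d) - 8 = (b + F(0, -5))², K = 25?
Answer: -512097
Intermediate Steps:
F(R, v) = 6 + (-2 + R)/(6 + v) (F(R, v) = 6 + (R - 2)/(v + 6) = 6 + (-2 + R)/(6 + v))
c(b, d) = 8 + (4 + b)² (c(b, d) = 8 + (b + (34 + 0 + 6*(-5))/(6 - 5))² = 8 + (b + (34 + 0 - 30)/1)² = 8 + (b + 1*4)² = 8 + (b + 4)² = 8 + (4 + b)²)
c(21, K)*(-809) = (8 + (4 + 21)²)*(-809) = (8 + 25²)*(-809) = (8 + 625)*(-809) = 633*(-809) = -512097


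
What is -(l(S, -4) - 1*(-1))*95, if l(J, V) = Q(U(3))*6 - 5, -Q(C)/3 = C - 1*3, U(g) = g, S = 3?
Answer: 380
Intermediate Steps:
Q(C) = 9 - 3*C (Q(C) = -3*(C - 1*3) = -3*(C - 3) = -3*(-3 + C) = 9 - 3*C)
l(J, V) = -5 (l(J, V) = (9 - 3*3)*6 - 5 = (9 - 9)*6 - 5 = 0*6 - 5 = 0 - 5 = -5)
-(l(S, -4) - 1*(-1))*95 = -(-5 - 1*(-1))*95 = -(-5 + 1)*95 = -(-4)*95 = -1*(-380) = 380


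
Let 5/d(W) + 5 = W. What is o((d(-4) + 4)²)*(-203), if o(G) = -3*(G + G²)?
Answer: 203276486/2187 ≈ 92948.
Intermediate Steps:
d(W) = 5/(-5 + W)
o(G) = -3*G - 3*G²
o((d(-4) + 4)²)*(-203) = -3*(5/(-5 - 4) + 4)²*(1 + (5/(-5 - 4) + 4)²)*(-203) = -3*(5/(-9) + 4)²*(1 + (5/(-9) + 4)²)*(-203) = -3*(5*(-⅑) + 4)²*(1 + (5*(-⅑) + 4)²)*(-203) = -3*(-5/9 + 4)²*(1 + (-5/9 + 4)²)*(-203) = -3*(31/9)²*(1 + (31/9)²)*(-203) = -3*961/81*(1 + 961/81)*(-203) = -3*961/81*1042/81*(-203) = -1001362/2187*(-203) = 203276486/2187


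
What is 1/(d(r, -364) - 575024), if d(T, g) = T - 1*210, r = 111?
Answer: -1/575123 ≈ -1.7388e-6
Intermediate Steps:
d(T, g) = -210 + T (d(T, g) = T - 210 = -210 + T)
1/(d(r, -364) - 575024) = 1/((-210 + 111) - 575024) = 1/(-99 - 575024) = 1/(-575123) = -1/575123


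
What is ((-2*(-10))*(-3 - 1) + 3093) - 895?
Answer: 2118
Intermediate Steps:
((-2*(-10))*(-3 - 1) + 3093) - 895 = (20*(-4) + 3093) - 895 = (-80 + 3093) - 895 = 3013 - 895 = 2118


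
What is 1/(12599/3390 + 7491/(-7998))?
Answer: 2259435/6281026 ≈ 0.35972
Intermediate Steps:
1/(12599/3390 + 7491/(-7998)) = 1/(12599*(1/3390) + 7491*(-1/7998)) = 1/(12599/3390 - 2497/2666) = 1/(6281026/2259435) = 2259435/6281026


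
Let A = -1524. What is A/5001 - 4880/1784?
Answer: -1130154/371741 ≈ -3.0402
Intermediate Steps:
A/5001 - 4880/1784 = -1524/5001 - 4880/1784 = -1524*1/5001 - 4880*1/1784 = -508/1667 - 610/223 = -1130154/371741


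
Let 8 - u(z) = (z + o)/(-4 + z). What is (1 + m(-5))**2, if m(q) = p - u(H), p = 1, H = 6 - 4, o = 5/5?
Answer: 225/4 ≈ 56.250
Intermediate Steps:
o = 1 (o = 5*(1/5) = 1)
H = 2
u(z) = 8 - (1 + z)/(-4 + z) (u(z) = 8 - (z + 1)/(-4 + z) = 8 - (1 + z)/(-4 + z))
m(q) = -17/2 (m(q) = 1 - (-33 + 7*2)/(-4 + 2) = 1 - (-33 + 14)/(-2) = 1 - (-1)*(-19)/2 = 1 - 1*19/2 = 1 - 19/2 = -17/2)
(1 + m(-5))**2 = (1 - 17/2)**2 = (-15/2)**2 = 225/4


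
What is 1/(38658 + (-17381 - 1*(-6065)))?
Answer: 1/27342 ≈ 3.6574e-5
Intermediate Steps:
1/(38658 + (-17381 - 1*(-6065))) = 1/(38658 + (-17381 + 6065)) = 1/(38658 - 11316) = 1/27342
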